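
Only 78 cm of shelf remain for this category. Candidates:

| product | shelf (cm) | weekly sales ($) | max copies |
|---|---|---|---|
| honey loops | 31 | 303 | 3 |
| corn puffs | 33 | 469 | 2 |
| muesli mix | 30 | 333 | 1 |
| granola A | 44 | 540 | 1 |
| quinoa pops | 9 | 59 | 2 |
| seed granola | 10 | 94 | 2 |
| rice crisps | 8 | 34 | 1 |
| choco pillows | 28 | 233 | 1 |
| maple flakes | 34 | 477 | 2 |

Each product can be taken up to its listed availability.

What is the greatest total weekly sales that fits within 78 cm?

Filling by ratio: 2×corn puffs + seed granola for 1032, with 2 cm left unused.
Replace 2×corn puffs with 2×maple flakes: the trade gains 16 net, giving 1048 at 78 cm.

1048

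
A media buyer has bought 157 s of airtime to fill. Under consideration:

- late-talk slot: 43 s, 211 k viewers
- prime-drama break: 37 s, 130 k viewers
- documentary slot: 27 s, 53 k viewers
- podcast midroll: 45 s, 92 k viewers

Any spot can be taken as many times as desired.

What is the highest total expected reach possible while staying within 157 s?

3×late-talk slot + documentary slot uses 156 of the 157 s and totals 686.

686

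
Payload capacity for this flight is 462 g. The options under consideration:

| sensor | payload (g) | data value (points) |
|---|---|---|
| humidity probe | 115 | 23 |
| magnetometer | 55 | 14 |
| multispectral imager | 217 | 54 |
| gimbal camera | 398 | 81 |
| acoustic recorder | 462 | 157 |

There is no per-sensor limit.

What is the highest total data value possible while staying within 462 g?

157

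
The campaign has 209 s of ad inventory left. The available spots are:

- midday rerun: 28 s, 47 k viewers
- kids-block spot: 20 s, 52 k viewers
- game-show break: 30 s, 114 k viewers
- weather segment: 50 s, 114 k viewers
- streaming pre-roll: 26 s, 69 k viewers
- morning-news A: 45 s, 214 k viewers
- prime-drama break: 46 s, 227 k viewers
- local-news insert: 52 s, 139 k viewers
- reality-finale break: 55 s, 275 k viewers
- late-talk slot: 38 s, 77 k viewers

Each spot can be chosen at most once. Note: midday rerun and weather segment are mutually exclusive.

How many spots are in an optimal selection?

5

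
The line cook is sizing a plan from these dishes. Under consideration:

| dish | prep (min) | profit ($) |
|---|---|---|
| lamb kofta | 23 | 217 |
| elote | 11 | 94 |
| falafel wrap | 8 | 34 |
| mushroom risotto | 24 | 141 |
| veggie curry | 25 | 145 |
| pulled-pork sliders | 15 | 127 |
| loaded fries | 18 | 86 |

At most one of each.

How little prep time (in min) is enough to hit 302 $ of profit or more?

34

Need the lightest bundle worth ≥ 302.
lamb kofta + elote reaches 311 using 34 min.
Any bundle with less than 34 min falls short of 302.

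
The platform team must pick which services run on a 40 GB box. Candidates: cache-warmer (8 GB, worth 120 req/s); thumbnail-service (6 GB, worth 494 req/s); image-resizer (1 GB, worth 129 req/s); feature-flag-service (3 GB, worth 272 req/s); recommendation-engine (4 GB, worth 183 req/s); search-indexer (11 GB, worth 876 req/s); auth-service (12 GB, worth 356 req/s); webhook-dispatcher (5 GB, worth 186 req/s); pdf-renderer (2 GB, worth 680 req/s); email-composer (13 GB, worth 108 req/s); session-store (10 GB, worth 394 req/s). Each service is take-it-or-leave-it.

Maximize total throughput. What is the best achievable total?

3031

By throughput per GB: pdf-renderer 340.00, image-resizer 129.00, feature-flag-service 90.67, thumbnail-service 82.33 lead.
Greedy by ratio would take thumbnail-service + image-resizer + feature-flag-service + recommendation-engine + search-indexer + pdf-renderer + session-store: 37 GB used, total 3028.
The 4 GB tied up in recommendation-engine is better spent on webhook-dispatcher — total rises to 3031 (38 GB).
That's the maximum — no swap from here does better than 3031.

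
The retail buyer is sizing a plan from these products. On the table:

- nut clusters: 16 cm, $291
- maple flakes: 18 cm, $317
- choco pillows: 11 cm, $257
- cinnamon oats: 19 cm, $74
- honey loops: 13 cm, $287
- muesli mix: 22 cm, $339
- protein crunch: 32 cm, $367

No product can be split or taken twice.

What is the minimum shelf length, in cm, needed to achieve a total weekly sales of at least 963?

Minimise cm subject to total weekly sales ≥ 963.
nut clusters + maple flakes + choco pillows + honey loops reaches 1152 using 58 cm.
Below 58 cm the best achievable stays under 963.

58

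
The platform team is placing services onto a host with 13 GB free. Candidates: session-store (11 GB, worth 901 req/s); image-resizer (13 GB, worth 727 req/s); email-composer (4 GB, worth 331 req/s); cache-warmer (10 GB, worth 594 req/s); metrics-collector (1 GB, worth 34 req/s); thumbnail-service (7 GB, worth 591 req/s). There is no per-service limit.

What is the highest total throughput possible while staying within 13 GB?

1027

Greedy by ratio would take email-composer + 2×metrics-collector + thumbnail-service: 13 GB used, total 990.
Dropping metrics-collector and thumbnail-service frees 8 GB; slotting in 2×email-composer (8 GB) lifts the total to 1027 at 13 GB.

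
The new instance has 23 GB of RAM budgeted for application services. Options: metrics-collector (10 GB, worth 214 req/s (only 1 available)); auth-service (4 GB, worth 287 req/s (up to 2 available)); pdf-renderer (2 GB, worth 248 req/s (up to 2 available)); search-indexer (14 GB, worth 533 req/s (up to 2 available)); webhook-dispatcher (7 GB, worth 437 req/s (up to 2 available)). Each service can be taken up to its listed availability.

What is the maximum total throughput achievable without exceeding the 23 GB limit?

1657

Ranking by ratio (throughput/GB): pdf-renderer 124.00, auth-service 71.75, webhook-dispatcher 62.43.
Filling by ratio: 2×auth-service + 2×pdf-renderer + webhook-dispatcher for 1507, with 4 GB left unused.
Dropping auth-service frees 4 GB; slotting in webhook-dispatcher (7 GB) lifts the total to 1657 at 22 GB.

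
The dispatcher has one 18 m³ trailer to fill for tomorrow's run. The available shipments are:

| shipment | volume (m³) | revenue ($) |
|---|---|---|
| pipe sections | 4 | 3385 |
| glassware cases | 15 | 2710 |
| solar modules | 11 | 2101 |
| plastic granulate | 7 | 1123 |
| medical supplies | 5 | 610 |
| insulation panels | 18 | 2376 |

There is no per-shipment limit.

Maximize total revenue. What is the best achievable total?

13540

By revenue per m³: pipe sections 846.25, solar modules 191.00, glassware cases 180.67 lead.
Taking 4×pipe sections: 16 m³ used, 13540 in revenue.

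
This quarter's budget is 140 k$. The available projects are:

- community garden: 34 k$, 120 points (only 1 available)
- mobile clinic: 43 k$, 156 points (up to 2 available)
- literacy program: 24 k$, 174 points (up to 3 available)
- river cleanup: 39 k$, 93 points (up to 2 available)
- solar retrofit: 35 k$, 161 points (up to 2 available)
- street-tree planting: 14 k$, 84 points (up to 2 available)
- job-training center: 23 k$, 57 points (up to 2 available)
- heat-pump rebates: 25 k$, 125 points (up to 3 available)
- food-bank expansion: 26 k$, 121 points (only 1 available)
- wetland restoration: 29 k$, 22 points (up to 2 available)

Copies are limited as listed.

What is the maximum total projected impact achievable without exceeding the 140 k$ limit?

856

A density-first pass picks 3×literacy program + 2×street-tree planting + heat-pump rebates — 815 at 125 k$.
Replace street-tree planting with heat-pump rebates: the trade gains 41 net, giving 856 at 136 k$.
Every other selection either busts 140 k$ or exceeds an availability limit or fails to beat 856.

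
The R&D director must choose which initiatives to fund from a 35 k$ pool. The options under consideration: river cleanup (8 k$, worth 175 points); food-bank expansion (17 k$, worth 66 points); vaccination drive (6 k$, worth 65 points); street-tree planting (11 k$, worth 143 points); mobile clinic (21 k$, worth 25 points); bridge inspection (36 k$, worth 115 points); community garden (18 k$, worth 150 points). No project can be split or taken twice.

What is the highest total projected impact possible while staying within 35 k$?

390

Filling by ratio: river cleanup + vaccination drive + street-tree planting for 383, with 10 k$ left unused.
The 11 k$ tied up in street-tree planting is better spent on community garden — total rises to 390 (32 k$).
The closest alternative, river cleanup + vaccination drive + street-tree planting, reaches only 383.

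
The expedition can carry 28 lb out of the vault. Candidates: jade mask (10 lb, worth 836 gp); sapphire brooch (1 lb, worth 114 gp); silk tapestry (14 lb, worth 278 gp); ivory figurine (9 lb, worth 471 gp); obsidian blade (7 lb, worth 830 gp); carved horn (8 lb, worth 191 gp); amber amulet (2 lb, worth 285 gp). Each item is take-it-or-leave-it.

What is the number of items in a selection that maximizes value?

Optimal total is 2422.
jade mask + ivory figurine + obsidian blade + amber amulet hits 2422 at 28 lb.
All optima have 4 items.

4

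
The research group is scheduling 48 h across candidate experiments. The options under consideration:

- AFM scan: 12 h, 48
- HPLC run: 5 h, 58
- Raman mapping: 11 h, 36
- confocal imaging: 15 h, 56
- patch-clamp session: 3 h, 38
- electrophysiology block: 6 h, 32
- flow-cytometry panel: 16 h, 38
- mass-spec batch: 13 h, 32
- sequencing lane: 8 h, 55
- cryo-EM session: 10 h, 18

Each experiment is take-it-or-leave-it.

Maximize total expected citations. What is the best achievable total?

Greedy by ratio would take AFM scan + HPLC run + Raman mapping + patch-clamp session + electrophysiology block + sequencing lane: 45 h used, total 267.
The 12 h tied up in AFM scan is better spent on confocal imaging — total rises to 275 (48 h).

275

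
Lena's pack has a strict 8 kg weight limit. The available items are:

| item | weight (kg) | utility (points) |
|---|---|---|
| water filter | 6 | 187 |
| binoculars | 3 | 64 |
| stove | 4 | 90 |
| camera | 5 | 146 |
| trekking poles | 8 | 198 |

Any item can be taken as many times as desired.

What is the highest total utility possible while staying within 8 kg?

210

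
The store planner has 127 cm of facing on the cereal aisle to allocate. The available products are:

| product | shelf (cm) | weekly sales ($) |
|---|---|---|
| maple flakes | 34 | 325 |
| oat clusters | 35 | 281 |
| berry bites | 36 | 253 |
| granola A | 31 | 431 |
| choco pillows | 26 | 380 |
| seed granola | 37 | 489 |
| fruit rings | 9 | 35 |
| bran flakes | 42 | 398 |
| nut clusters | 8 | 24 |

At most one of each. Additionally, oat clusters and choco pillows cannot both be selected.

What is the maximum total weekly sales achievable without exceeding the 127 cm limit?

Taking the top-ratio products first gives granola A + choco pillows + seed granola + fruit rings + nut clusters for 1359 (111 cm).
Using the slack differently, maple flakes + berry bites + granola A + choco pillows comes to 1389 at 127 cm.
Every other selection either busts 127 cm or breaks a pairing rule or fails to beat 1389.

1389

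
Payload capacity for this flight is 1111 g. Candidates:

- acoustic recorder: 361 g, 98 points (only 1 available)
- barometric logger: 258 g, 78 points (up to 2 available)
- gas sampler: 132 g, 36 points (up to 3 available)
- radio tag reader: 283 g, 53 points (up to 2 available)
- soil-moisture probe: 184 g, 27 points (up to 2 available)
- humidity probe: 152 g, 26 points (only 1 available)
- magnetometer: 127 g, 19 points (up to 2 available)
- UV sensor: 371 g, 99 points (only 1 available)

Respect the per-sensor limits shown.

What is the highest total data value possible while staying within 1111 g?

291

Ranking by ratio (data value/g): barometric logger 0.30, gas sampler 0.27, acoustic recorder 0.27, UV sensor 0.27.
A density-first pass picks 2×barometric logger + 3×gas sampler + humidity probe — 290 at 1064 g.
The 416 g tied up in 2×gas sampler and humidity probe is better spent on UV sensor — total rises to 291 (1019 g).
That's the maximum — no swap from here does better than 291.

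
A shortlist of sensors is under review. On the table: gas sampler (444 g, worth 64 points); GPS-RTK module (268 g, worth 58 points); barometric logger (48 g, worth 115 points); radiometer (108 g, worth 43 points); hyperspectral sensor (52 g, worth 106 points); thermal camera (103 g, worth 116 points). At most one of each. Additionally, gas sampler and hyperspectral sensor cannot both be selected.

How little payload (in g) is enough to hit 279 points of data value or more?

203

Minimise g subject to total data value ≥ 279.
barometric logger + hyperspectral sensor + thermal camera reaches 337 using 203 g.
Below 203 g the best achievable stays under 279.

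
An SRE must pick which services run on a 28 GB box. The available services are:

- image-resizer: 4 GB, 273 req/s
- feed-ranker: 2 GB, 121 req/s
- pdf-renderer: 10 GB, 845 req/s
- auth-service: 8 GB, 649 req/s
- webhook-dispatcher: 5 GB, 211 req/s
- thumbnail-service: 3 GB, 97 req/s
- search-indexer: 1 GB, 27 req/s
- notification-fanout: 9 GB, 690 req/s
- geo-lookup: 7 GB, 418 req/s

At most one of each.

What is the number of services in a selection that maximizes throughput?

4

Optimal total is 2211.
One optimal bundle: pdf-renderer + auth-service + search-indexer + notification-fanout (28 GB).
Every optimal selection uses 4 services.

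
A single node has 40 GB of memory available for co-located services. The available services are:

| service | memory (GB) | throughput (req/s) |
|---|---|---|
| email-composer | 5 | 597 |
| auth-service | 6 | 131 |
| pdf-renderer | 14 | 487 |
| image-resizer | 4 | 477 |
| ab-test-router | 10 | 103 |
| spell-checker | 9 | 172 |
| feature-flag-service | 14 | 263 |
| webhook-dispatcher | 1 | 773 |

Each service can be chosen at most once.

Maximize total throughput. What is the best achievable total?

2637

Density check — webhook-dispatcher 773.00, email-composer 119.40, image-resizer 119.25, pdf-renderer 34.79 are the best per GB.
The ratio ordering already packs tightly: email-composer + auth-service + pdf-renderer + image-resizer + spell-checker + webhook-dispatcher, 39 GB, 2637.
Runner-up email-composer + pdf-renderer + image-resizer + feature-flag-service + webhook-dispatcher tops out at 2597.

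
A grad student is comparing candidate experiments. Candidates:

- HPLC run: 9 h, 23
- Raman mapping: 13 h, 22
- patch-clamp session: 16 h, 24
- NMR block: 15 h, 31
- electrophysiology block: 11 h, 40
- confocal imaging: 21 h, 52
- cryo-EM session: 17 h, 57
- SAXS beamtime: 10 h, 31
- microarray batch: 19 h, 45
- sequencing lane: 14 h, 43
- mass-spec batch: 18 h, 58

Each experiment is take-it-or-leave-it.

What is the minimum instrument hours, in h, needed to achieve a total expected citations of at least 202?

65

Look for the lowest-instrument combination reaching 202.
HPLC run + electrophysiology block + cryo-EM session + SAXS beamtime + mass-spec batch reaches 209 using 65 h.
Below 65 h the best achievable stays under 202.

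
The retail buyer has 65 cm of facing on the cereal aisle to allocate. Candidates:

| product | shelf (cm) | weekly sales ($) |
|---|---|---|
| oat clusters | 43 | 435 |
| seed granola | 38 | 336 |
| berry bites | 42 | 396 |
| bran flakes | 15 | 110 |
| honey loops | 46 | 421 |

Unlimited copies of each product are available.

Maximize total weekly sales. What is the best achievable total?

Density check — oat clusters 10.12, berry bites 9.43, honey loops 9.15 are the best per cm.
Oat clusters + bran flakes uses 58 of the 65 cm and totals 545.
Nothing else within 65 cm beats 545.

545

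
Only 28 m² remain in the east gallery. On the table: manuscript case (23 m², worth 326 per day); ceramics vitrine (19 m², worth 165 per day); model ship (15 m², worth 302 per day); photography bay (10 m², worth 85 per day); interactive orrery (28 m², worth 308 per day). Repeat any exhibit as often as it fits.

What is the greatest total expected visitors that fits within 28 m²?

387

The ratio ordering already packs tightly: model ship + photography bay, 25 m², 387.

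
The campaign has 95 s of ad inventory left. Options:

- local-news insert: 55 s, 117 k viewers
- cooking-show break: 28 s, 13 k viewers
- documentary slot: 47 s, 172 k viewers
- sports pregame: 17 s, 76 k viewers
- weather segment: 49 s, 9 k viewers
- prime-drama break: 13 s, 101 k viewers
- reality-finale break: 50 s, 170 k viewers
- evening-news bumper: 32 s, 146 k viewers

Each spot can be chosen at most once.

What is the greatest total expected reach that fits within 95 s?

The ratio heuristic lands on cooking-show break + sports pregame + prime-drama break + evening-news bumper (336) but leaves 5 s idle.
Replace cooking-show break and sports pregame with documentary slot: the trade gains 83 net, giving 419 at 92 s.

419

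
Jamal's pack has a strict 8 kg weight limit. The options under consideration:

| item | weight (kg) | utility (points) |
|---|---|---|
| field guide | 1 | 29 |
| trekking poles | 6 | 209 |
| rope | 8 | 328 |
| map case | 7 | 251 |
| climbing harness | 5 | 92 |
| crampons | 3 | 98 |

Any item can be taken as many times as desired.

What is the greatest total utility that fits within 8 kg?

By utility per kg: rope 41.00, map case 35.86, trekking poles 34.83, crampons 32.67 lead.
The ratio ordering already packs tightly: rope, 8 kg, 328.

328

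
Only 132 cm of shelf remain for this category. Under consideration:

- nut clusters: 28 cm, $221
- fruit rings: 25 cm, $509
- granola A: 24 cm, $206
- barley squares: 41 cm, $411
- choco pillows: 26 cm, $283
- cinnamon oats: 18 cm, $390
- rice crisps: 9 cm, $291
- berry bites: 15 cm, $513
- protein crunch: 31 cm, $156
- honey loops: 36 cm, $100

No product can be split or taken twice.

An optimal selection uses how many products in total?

6

Optimal total is 2320.
One optimal bundle: fruit rings + granola A + barley squares + cinnamon oats + rice crisps + berry bites (132 cm).
All optima have 6 products.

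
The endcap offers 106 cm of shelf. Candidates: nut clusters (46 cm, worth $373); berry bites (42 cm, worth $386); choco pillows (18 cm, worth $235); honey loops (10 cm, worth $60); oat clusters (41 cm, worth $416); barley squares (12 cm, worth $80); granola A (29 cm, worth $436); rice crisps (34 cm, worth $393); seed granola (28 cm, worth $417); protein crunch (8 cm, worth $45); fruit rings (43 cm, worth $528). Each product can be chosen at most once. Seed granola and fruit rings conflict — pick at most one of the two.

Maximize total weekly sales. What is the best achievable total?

1357

Greedy by ratio would take choco pillows + honey loops + barley squares + granola A + seed granola + protein crunch: 105 cm used, total 1273.
Using the slack differently, granola A + rice crisps + fruit rings comes to 1357 at 106 cm.
The closest alternative, barley squares + granola A + rice crisps + seed granola, reaches only 1326.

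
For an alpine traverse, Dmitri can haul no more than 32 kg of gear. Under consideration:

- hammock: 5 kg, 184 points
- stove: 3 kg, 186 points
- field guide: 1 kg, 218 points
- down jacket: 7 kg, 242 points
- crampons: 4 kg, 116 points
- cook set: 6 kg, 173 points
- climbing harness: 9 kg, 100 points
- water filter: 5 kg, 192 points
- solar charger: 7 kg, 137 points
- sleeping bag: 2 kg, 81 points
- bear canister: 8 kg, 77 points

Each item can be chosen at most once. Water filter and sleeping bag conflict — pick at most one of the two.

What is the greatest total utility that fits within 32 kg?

Taking hammock + stove + field guide + down jacket + crampons + cook set + water filter: 31 kg used, 1311 in utility.
The spare 1 kg is too small for any remaining item, and no feasible exchange beats 1311.

1311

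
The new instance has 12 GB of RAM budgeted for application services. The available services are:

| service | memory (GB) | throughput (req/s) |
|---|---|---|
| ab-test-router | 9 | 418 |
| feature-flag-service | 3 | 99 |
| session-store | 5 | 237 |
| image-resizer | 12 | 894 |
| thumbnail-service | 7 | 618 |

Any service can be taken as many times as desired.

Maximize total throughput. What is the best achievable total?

A density-first pass picks session-store + thumbnail-service — 855 at 12 GB.
The 12 GB tied up in session-store and thumbnail-service is better spent on image-resizer — total rises to 894 (12 GB).
No other feasible combination exceeds 894.

894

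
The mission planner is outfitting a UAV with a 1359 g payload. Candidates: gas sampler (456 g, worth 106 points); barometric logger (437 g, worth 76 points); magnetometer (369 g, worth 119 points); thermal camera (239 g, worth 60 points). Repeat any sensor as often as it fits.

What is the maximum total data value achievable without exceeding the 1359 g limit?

Density check — magnetometer 0.32, thermal camera 0.25, gas sampler 0.23 are the best per g.
Taking 3×magnetometer + thermal camera: 1346 g used, 417 in data value.

417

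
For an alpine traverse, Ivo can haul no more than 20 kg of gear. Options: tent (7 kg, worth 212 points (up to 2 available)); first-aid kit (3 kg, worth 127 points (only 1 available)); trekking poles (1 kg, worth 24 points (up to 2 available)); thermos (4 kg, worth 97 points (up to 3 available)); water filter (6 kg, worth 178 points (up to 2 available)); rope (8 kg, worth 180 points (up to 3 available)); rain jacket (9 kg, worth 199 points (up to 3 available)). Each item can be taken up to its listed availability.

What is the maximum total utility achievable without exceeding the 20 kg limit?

614

Density check — first-aid kit 42.33, tent 30.29, water filter 29.67 are the best per kg.
A density-first pass picks 2×tent + first-aid kit + 2×trekking poles — 599 at 19 kg.
The 9 kg tied up in tent and 2×trekking poles is better spent on thermos + water filter — total rises to 614 (20 kg).
No other feasible combination exceeds 614.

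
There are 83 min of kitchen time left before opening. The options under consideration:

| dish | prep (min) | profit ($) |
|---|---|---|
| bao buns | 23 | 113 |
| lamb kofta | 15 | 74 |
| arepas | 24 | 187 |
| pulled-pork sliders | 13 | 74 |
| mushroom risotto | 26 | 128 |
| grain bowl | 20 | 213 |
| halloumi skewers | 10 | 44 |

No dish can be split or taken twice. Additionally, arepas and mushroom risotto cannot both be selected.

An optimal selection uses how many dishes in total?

5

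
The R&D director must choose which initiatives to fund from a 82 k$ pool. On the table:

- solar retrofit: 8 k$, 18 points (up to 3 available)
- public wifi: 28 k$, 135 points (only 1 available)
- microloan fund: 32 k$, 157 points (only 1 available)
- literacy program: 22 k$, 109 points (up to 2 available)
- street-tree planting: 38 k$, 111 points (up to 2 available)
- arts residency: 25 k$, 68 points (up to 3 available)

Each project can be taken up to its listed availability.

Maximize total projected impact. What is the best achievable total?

Ranking by ratio (projected impact/k$): literacy program 4.95, microloan fund 4.91, public wifi 4.82, street-tree planting 2.92.
The ratio heuristic lands on microloan fund + 2×literacy program (375) but leaves 6 k$ idle.
Dropping literacy program frees 22 k$; slotting in public wifi (28 k$) lifts the total to 401 at 82 k$.
No other feasible combination exceeds 401.

401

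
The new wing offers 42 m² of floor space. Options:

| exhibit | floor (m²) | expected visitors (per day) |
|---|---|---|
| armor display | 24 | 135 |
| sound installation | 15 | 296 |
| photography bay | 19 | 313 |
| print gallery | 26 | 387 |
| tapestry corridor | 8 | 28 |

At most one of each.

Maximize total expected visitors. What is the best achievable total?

683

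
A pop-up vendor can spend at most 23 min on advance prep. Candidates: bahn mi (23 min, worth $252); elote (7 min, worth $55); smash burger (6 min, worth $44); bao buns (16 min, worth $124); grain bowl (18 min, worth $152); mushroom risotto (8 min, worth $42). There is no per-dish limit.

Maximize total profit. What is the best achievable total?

Taking bahn mi: 23 min used, 252 in profit.
That's the maximum — no swap from here does better than 252.

252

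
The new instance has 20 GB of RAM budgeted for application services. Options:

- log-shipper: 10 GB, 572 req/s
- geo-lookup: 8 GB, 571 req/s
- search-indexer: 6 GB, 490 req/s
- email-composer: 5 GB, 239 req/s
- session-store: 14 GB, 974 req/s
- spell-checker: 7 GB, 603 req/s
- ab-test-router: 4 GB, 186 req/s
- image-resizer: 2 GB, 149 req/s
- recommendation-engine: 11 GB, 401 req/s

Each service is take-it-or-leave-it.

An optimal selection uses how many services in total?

The maximum throughput within 20 GB is 1481.
search-indexer + email-composer + spell-checker + image-resizer hits 1481 at 20 GB.
All optima have 4 services.

4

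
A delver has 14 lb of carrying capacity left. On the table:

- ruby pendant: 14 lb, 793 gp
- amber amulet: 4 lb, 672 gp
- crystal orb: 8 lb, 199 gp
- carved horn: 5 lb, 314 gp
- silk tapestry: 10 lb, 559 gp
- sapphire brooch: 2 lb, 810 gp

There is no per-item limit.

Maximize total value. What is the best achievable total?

5670

The ratio ordering already packs tightly: 7×sapphire brooch, 14 lb, 5670.
Every other selection either busts 14 lb or fails to beat 5670.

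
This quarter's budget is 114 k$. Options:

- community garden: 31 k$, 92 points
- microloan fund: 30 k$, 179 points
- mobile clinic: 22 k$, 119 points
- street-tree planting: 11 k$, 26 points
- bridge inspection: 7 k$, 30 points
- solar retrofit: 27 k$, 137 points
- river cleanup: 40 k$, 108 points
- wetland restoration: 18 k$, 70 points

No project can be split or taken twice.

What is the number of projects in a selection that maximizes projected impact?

5

Best achievable projected impact is 535.
microloan fund + mobile clinic + bridge inspection + solar retrofit + wetland restoration hits 535 at 104 k$.
All optima have 5 projects.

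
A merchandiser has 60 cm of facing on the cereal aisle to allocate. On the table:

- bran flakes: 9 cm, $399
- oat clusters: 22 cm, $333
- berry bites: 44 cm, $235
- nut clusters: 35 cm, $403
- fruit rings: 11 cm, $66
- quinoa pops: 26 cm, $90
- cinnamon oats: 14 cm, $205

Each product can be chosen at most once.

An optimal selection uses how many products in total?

3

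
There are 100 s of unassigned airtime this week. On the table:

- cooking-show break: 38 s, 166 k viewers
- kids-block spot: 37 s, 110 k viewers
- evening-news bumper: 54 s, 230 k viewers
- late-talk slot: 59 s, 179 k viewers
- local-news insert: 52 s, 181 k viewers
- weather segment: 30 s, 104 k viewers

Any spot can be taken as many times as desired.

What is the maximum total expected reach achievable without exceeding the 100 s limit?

396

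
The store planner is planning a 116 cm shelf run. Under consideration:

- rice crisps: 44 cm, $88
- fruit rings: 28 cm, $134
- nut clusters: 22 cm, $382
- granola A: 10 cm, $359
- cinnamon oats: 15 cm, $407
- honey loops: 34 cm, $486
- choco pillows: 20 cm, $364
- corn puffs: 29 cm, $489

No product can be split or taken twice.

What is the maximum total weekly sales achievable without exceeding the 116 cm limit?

2123

A density-first pass picks nut clusters + granola A + cinnamon oats + choco pillows + corn puffs — 2001 at 96 cm.
Replace choco pillows with honey loops: the trade gains 122 net, giving 2123 at 110 cm.
An exhaustive check of the 256 subsets confirms 2123.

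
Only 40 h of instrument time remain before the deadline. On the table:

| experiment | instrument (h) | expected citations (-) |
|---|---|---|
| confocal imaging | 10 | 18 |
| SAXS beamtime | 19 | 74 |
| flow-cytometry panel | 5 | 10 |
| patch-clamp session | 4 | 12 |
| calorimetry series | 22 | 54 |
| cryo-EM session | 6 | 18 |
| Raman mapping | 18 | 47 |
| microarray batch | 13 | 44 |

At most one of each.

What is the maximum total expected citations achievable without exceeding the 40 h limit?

136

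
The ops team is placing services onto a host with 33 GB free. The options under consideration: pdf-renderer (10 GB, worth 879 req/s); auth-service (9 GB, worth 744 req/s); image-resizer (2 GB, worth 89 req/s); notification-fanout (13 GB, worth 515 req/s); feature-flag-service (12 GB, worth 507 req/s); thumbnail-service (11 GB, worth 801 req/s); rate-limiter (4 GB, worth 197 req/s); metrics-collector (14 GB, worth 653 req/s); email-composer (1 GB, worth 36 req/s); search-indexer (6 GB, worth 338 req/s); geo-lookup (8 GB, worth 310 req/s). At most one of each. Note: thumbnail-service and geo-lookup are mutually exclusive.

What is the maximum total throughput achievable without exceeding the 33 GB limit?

The ratio ordering already packs tightly: pdf-renderer + auth-service + image-resizer + thumbnail-service + email-composer, 33 GB, 2549.
Every other selection either busts 33 GB or breaks a pairing rule or fails to beat 2549.

2549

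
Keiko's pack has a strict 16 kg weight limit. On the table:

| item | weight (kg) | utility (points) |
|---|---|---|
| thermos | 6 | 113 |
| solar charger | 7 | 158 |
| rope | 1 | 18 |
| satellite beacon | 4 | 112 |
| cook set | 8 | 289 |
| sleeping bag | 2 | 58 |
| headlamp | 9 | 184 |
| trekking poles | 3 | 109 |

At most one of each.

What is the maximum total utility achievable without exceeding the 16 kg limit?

528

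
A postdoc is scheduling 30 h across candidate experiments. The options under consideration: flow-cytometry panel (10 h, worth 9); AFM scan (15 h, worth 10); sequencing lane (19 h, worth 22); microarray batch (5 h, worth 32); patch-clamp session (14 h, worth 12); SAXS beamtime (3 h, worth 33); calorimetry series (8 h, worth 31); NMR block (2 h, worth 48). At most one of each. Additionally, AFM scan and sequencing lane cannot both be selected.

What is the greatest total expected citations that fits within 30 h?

153

Flow-cytometry panel + microarray batch + SAXS beamtime + calorimetry series + NMR block uses 28 of the 30 h and totals 153.
Runner-up microarray batch + SAXS beamtime + calorimetry series + NMR block tops out at 144.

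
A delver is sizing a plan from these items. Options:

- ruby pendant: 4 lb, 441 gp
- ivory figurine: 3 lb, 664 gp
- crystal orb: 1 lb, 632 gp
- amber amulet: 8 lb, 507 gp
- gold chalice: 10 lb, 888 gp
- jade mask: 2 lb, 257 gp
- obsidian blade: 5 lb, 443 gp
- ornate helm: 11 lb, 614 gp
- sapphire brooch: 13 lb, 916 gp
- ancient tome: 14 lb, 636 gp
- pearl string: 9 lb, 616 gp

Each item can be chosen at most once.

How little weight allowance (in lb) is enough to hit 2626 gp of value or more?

Look for the lowest-weight combination reaching 2626.
ivory figurine + crystal orb + gold chalice + obsidian blade: 2627 value at 19 lb.
No combination under 19 lb hits 2626.

19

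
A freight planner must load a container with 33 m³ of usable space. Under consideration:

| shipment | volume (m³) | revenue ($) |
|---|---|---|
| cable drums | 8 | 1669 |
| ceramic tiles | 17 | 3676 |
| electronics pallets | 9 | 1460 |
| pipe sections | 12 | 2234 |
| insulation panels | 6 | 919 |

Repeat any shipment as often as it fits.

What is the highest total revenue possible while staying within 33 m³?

Best packing: 2×cable drums + ceramic tiles — 33 m³, 7014 total.
That's the maximum — no swap from here does better than 7014.

7014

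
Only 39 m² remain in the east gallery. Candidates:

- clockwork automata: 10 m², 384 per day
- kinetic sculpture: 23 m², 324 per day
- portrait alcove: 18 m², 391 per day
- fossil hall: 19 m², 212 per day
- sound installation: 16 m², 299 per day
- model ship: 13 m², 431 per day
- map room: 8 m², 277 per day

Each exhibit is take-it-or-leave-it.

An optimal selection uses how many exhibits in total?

3

Best achievable expected visitors is 1114.
One optimal bundle: clockwork automata + sound installation + model ship (39 m²).
Any selection reaching 1114 contains exactly 3 exhibits.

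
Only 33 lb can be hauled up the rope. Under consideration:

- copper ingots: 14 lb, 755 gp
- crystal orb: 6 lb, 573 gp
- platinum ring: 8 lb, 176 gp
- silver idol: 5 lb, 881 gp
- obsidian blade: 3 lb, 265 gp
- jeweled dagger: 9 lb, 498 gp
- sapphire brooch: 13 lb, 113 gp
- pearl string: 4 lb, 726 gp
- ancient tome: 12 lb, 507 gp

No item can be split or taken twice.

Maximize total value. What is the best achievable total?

3200

The ratio heuristic lands on crystal orb + silver idol + obsidian blade + jeweled dagger + pearl string (2943) but leaves 6 lb idle.
Replace jeweled dagger with copper ingots: the trade gains 257 net, giving 3200 at 32 lb.
No other feasible combination exceeds 3200.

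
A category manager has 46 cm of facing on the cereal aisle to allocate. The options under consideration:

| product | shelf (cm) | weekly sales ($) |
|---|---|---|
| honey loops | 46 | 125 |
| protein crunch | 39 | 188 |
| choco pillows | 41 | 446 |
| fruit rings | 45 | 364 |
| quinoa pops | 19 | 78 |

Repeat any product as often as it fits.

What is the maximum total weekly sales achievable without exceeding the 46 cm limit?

446

Taking choco pillows: 41 cm used, 446 in weekly sales.
The spare 5 cm is too small for any remaining product, and no exchange beats 446.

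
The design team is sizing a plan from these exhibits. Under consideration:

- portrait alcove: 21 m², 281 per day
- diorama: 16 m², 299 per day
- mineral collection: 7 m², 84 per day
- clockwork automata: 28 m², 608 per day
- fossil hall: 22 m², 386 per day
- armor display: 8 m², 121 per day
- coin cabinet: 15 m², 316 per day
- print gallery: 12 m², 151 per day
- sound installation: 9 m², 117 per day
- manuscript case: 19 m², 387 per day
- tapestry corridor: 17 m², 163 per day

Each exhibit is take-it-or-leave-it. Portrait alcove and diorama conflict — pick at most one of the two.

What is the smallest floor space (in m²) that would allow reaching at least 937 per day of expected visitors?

47

Look for the lowest-floor combination reaching 937.
clockwork automata + manuscript case reaches 995 using 47 m².
Any bundle with less than 47 m² falls short of 937.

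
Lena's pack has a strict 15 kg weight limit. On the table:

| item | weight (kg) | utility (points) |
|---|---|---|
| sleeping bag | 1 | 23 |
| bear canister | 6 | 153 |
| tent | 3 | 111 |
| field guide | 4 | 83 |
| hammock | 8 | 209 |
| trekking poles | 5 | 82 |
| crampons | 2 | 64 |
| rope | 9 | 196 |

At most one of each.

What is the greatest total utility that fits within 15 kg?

411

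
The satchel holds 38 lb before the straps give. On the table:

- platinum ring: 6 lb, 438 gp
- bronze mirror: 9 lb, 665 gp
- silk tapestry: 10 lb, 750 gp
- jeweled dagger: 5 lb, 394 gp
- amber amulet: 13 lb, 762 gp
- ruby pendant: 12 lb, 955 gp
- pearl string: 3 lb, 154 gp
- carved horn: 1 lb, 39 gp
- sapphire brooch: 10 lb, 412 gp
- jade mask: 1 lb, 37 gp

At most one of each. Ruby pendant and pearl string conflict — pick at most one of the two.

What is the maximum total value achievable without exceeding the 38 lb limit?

Ranking by ratio (value/lb): ruby pendant 79.58, jeweled dagger 78.80, silk tapestry 75.00.
Taking the top-ratio items first gives bronze mirror + silk tapestry + jeweled dagger + ruby pendant + carved horn + jade mask for 2840 (38 lb).
The 6 lb tied up in jeweled dagger and jade mask is better spent on platinum ring — total rises to 2847 (38 lb).

2847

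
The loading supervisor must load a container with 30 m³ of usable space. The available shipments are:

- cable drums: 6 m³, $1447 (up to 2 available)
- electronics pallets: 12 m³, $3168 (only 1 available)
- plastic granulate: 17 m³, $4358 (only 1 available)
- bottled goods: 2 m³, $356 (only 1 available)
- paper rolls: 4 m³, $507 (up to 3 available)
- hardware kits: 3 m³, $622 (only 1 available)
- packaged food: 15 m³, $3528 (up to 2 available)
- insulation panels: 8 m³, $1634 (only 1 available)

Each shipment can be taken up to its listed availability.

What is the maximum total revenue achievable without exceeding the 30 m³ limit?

7526

By revenue per m³: electronics pallets 264.00, plastic granulate 256.35, cable drums 241.17, packaged food 235.20 lead.
The ratio ordering already packs tightly: electronics pallets + plastic granulate, 29 m³, 7526.
Nothing else within 30 m³ beats 7526.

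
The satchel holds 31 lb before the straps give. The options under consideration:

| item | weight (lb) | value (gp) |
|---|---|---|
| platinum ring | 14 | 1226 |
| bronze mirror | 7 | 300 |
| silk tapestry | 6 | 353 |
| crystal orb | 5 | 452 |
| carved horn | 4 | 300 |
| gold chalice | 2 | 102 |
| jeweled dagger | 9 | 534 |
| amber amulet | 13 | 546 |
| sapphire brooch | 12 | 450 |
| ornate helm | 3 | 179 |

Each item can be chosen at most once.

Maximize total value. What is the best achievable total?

Density check — crystal orb 90.40, platinum ring 87.57, carved horn 75.00 are the best per lb.
Filling by ratio: platinum ring + crystal orb + carved horn + gold chalice + ornate helm for 2259, with 3 lb left unused.
The 3 lb tied up in ornate helm is better spent on silk tapestry — total rises to 2433 (31 lb).

2433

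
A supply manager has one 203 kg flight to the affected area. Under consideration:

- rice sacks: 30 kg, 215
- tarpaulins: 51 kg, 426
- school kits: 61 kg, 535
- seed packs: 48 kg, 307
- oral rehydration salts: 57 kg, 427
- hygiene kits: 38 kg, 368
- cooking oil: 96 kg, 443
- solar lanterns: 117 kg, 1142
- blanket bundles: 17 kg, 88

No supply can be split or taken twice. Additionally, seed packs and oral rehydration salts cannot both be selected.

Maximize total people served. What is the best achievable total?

1817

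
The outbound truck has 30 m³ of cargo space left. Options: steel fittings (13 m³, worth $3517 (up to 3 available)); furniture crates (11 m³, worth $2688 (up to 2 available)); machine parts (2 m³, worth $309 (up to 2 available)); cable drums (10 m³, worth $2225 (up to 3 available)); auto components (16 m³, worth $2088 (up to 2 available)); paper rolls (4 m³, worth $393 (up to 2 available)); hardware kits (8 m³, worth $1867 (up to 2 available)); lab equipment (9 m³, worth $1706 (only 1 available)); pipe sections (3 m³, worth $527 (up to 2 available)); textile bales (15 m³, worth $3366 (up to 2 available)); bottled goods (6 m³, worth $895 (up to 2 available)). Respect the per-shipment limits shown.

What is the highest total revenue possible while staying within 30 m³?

7652

Density check — steel fittings 270.54, furniture crates 244.36, hardware kits 233.38, textile bales 224.40 are the best per m³.
Taking the top-ratio shipments first gives 2×steel fittings + pipe sections for 7561 (29 m³).
Dropping pipe sections frees 3 m³; slotting in 2×machine parts (4 m³) lifts the total to 7652 at 30 m³.
That's the maximum — no swap from here does better than 7652.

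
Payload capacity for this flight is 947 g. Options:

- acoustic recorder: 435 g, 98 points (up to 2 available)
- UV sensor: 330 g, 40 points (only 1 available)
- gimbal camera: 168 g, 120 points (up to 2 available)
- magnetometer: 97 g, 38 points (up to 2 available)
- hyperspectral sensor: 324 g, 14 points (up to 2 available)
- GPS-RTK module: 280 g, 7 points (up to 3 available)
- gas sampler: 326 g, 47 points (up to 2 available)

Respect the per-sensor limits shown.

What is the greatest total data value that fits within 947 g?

Greedy by ratio would take 2×gimbal camera + 2×magnetometer + gas sampler: 856 g used, total 363.
The 423 g tied up in magnetometer and gas sampler is better spent on acoustic recorder — total rises to 376 (868 g).
Every other selection either busts 947 g or exceeds an availability limit or fails to beat 376.

376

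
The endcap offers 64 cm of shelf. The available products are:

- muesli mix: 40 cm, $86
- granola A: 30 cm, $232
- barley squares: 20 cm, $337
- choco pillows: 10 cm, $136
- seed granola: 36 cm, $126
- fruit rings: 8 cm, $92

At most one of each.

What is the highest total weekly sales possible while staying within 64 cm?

705

Density check — barley squares 16.85, choco pillows 13.60, fruit rings 11.50 are the best per cm.
The ratio heuristic lands on barley squares + choco pillows + fruit rings (565) but leaves 26 cm idle.
Dropping fruit rings frees 8 cm; slotting in granola A (30 cm) lifts the total to 705 at 60 cm.
Runner-up granola A + barley squares + fruit rings tops out at 661.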